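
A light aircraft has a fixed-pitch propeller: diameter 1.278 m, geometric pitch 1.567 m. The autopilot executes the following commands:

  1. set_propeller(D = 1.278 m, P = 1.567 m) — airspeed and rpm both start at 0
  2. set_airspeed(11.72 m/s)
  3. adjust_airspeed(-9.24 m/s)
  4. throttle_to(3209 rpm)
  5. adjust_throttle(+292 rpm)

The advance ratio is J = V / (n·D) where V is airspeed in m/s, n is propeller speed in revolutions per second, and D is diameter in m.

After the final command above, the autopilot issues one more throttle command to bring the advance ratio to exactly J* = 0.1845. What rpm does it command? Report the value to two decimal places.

set_propeller: D = 1.278 m, P = 1.567 m (p = P/D = 1.226135); state ← (V=0, rpm=0)
set_airspeed(11.72): V ← 11.72 m/s
adjust_airspeed(-9.24): V ← 11.72 -9.24 = 2.48 m/s
throttle_to(3209): rpm ← 3209
adjust_throttle(+292): rpm ← 3209 +292 = 3501
final state: V = 2.48 m/s, rpm = 3501 → n = rpm/60 = 58.350000 rev/s
target J* = 0.1845; solve J* = V/(n·D) for n: n = V/(J*·D) = 2.48/(0.1845 × 1.278) = 10.517789 rev/s
rpm = 60·n = 631.067344

rpm = 631.07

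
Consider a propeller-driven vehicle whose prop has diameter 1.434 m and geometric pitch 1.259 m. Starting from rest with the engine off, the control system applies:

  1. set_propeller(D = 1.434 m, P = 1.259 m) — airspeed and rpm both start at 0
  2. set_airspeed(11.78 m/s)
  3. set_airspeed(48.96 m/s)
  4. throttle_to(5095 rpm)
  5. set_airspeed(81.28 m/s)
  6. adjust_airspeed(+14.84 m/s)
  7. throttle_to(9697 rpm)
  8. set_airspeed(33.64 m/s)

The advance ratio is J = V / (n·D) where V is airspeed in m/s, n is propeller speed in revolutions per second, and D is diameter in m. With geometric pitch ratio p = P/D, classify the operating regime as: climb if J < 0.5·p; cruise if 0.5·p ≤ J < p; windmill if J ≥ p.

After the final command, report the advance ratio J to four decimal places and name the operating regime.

set_propeller: D = 1.434 m, P = 1.259 m (p = P/D = 0.877964); state ← (V=0, rpm=0)
set_airspeed(11.78): V ← 11.78 m/s
set_airspeed(48.96): V ← 48.96 m/s
throttle_to(5095): rpm ← 5095
set_airspeed(81.28): V ← 81.28 m/s
adjust_airspeed(+14.84): V ← 81.28 +14.84 = 96.12 m/s
throttle_to(9697): rpm ← 9697
set_airspeed(33.64): V ← 33.64 m/s
final state: V = 33.64 m/s, rpm = 9697 → n = rpm/60 = 161.616667 rev/s
J = V / (n·D) = 33.64 / (161.616667 × 1.434) = 0.145151
regime bands: climb J<0.4390 | cruise [0.4390, 0.8780) | windmill J≥0.8780
J = 0.1452 → climb

J = 0.1452, regime = climb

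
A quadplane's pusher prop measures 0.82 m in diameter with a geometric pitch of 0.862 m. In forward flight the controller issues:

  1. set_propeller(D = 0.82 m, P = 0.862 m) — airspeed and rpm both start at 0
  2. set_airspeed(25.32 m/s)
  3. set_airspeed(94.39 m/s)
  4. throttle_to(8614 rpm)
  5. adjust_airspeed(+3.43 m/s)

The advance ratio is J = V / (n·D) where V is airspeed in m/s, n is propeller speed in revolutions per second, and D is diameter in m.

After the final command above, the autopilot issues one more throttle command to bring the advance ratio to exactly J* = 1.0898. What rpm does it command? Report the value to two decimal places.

set_propeller: D = 0.82 m, P = 0.862 m (p = P/D = 1.051220); state ← (V=0, rpm=0)
set_airspeed(25.32): V ← 25.32 m/s
set_airspeed(94.39): V ← 94.39 m/s
throttle_to(8614): rpm ← 8614
adjust_airspeed(+3.43): V ← 94.39 +3.43 = 97.82 m/s
final state: V = 97.82 m/s, rpm = 8614 → n = rpm/60 = 143.566667 rev/s
target J* = 1.0898; solve J* = V/(n·D) for n: n = V/(J*·D) = 97.82/(1.0898 × 0.82) = 109.462913 rev/s
rpm = 60·n = 6567.774799

rpm = 6567.77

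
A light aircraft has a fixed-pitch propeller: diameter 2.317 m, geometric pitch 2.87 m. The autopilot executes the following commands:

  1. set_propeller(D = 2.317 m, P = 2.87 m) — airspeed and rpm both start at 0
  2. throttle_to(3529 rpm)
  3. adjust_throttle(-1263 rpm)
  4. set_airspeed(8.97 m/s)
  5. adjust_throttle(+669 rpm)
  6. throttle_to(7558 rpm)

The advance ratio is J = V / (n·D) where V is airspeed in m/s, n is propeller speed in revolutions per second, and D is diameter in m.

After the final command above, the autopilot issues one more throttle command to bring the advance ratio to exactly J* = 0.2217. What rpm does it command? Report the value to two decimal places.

rpm = 1047.74

set_propeller: D = 2.317 m, P = 2.87 m (p = P/D = 1.238671); state ← (V=0, rpm=0)
throttle_to(3529): rpm ← 3529
adjust_throttle(-1263): rpm ← 3529 -1263 = 2266
set_airspeed(8.97): V ← 8.97 m/s
adjust_throttle(+669): rpm ← 2266 +669 = 2935
throttle_to(7558): rpm ← 7558
final state: V = 8.97 m/s, rpm = 7558 → n = rpm/60 = 125.966667 rev/s
target J* = 0.2217; solve J* = V/(n·D) for n: n = V/(J*·D) = 8.97/(0.2217 × 2.317) = 17.462271 rev/s
rpm = 60·n = 1047.736241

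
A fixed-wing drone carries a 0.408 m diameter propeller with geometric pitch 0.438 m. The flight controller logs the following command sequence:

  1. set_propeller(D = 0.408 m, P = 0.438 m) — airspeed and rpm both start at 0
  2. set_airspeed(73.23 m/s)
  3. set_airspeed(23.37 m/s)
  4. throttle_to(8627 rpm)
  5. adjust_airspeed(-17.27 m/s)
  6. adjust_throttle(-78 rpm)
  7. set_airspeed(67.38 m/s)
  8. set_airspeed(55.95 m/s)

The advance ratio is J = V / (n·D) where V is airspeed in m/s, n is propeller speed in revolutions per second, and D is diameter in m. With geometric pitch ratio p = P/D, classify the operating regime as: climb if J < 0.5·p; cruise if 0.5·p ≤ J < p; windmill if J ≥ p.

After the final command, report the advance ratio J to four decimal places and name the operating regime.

J = 0.9624, regime = cruise

set_propeller: D = 0.408 m, P = 0.438 m (p = P/D = 1.073529); state ← (V=0, rpm=0)
set_airspeed(73.23): V ← 73.23 m/s
set_airspeed(23.37): V ← 23.37 m/s
throttle_to(8627): rpm ← 8627
adjust_airspeed(-17.27): V ← 23.37 -17.27 = 6.1 m/s
adjust_throttle(-78): rpm ← 8627 -78 = 8549
set_airspeed(67.38): V ← 67.38 m/s
set_airspeed(55.95): V ← 55.95 m/s
final state: V = 55.95 m/s, rpm = 8549 → n = rpm/60 = 142.483333 rev/s
J = V / (n·D) = 55.95 / (142.483333 × 0.408) = 0.962445
regime bands: climb J<0.5368 | cruise [0.5368, 1.0735) | windmill J≥1.0735
J = 0.9624 → cruise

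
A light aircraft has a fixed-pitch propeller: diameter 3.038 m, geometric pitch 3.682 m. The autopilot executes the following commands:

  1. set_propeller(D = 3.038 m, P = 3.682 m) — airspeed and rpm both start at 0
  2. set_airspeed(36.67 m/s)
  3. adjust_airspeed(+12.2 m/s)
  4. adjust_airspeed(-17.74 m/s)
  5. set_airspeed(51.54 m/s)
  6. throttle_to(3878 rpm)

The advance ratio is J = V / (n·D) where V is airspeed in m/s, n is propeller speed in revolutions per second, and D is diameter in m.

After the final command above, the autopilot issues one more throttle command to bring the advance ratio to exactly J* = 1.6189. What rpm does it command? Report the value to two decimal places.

set_propeller: D = 3.038 m, P = 3.682 m (p = P/D = 1.211982); state ← (V=0, rpm=0)
set_airspeed(36.67): V ← 36.67 m/s
adjust_airspeed(+12.2): V ← 36.67 +12.2 = 48.87 m/s
adjust_airspeed(-17.74): V ← 48.87 -17.74 = 31.13 m/s
set_airspeed(51.54): V ← 51.54 m/s
throttle_to(3878): rpm ← 3878
final state: V = 51.54 m/s, rpm = 3878 → n = rpm/60 = 64.633333 rev/s
target J* = 1.6189; solve J* = V/(n·D) for n: n = V/(J*·D) = 51.54/(1.6189 × 3.038) = 10.479405 rev/s
rpm = 60·n = 628.764295

rpm = 628.76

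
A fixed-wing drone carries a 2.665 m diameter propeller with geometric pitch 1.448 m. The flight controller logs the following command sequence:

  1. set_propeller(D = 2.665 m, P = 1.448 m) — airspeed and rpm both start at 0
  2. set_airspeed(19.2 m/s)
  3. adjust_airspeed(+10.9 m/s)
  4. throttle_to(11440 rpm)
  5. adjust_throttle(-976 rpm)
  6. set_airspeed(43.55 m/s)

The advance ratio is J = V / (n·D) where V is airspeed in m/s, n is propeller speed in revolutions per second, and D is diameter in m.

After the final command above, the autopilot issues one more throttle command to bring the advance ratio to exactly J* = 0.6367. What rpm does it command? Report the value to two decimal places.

rpm = 1539.95

set_propeller: D = 2.665 m, P = 1.448 m (p = P/D = 0.543340); state ← (V=0, rpm=0)
set_airspeed(19.2): V ← 19.2 m/s
adjust_airspeed(+10.9): V ← 19.2 +10.9 = 30.1 m/s
throttle_to(11440): rpm ← 11440
adjust_throttle(-976): rpm ← 11440 -976 = 10464
set_airspeed(43.55): V ← 43.55 m/s
final state: V = 43.55 m/s, rpm = 10464 → n = rpm/60 = 174.400000 rev/s
target J* = 0.6367; solve J* = V/(n·D) for n: n = V/(J*·D) = 43.55/(0.6367 × 2.665) = 25.665876 rev/s
rpm = 60·n = 1539.952576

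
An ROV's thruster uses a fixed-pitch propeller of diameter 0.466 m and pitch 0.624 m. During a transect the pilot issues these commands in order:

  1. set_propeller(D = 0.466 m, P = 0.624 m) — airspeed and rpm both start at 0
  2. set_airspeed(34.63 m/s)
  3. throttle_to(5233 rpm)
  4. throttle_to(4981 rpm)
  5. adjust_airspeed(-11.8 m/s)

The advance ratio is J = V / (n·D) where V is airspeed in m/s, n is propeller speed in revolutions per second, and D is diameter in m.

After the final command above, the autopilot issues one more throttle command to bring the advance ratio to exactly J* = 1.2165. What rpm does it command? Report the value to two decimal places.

set_propeller: D = 0.466 m, P = 0.624 m (p = P/D = 1.339056); state ← (V=0, rpm=0)
set_airspeed(34.63): V ← 34.63 m/s
throttle_to(5233): rpm ← 5233
throttle_to(4981): rpm ← 4981
adjust_airspeed(-11.8): V ← 34.63 -11.8 = 22.83 m/s
final state: V = 22.83 m/s, rpm = 4981 → n = rpm/60 = 83.016667 rev/s
target J* = 1.2165; solve J* = V/(n·D) for n: n = V/(J*·D) = 22.83/(1.2165 × 0.466) = 40.272434 rev/s
rpm = 60·n = 2416.346057

rpm = 2416.35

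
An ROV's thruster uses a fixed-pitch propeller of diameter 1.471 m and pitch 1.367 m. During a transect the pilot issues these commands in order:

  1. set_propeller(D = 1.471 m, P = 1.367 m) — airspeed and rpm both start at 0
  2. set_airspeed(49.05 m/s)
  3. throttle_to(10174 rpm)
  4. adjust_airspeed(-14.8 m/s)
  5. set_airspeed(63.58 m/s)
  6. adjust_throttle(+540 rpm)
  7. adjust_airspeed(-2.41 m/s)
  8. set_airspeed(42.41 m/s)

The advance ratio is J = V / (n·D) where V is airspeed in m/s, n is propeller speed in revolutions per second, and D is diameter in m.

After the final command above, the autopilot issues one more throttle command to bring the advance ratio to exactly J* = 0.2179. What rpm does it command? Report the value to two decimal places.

set_propeller: D = 1.471 m, P = 1.367 m (p = P/D = 0.929300); state ← (V=0, rpm=0)
set_airspeed(49.05): V ← 49.05 m/s
throttle_to(10174): rpm ← 10174
adjust_airspeed(-14.8): V ← 49.05 -14.8 = 34.25 m/s
set_airspeed(63.58): V ← 63.58 m/s
adjust_throttle(+540): rpm ← 10174 +540 = 10714
adjust_airspeed(-2.41): V ← 63.58 -2.41 = 61.17 m/s
set_airspeed(42.41): V ← 42.41 m/s
final state: V = 42.41 m/s, rpm = 10714 → n = rpm/60 = 178.566667 rev/s
target J* = 0.2179; solve J* = V/(n·D) for n: n = V/(J*·D) = 42.41/(0.2179 × 1.471) = 132.311737 rev/s
rpm = 60·n = 7938.704194

rpm = 7938.70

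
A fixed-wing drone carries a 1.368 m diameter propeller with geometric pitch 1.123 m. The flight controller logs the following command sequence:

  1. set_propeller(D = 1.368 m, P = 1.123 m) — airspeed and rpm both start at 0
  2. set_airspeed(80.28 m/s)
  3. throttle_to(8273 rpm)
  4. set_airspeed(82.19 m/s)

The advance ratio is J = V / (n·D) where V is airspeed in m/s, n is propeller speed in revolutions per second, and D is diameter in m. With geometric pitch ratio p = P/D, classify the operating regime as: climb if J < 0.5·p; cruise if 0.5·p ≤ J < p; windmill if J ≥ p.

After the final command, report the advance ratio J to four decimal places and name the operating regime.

set_propeller: D = 1.368 m, P = 1.123 m (p = P/D = 0.820906); state ← (V=0, rpm=0)
set_airspeed(80.28): V ← 80.28 m/s
throttle_to(8273): rpm ← 8273
set_airspeed(82.19): V ← 82.19 m/s
final state: V = 82.19 m/s, rpm = 8273 → n = rpm/60 = 137.883333 rev/s
J = V / (n·D) = 82.19 / (137.883333 × 1.368) = 0.435734
regime bands: climb J<0.4105 | cruise [0.4105, 0.8209) | windmill J≥0.8209
J = 0.4357 → cruise

J = 0.4357, regime = cruise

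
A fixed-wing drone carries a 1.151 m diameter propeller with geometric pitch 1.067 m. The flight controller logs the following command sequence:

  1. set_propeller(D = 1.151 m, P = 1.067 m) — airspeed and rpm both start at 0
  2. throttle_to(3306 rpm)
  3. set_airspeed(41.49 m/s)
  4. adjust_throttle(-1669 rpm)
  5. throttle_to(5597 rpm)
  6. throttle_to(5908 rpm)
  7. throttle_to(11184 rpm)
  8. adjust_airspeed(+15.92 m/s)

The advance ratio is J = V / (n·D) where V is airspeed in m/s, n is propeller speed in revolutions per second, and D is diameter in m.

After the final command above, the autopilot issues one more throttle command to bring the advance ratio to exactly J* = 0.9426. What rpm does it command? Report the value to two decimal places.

set_propeller: D = 1.151 m, P = 1.067 m (p = P/D = 0.927020); state ← (V=0, rpm=0)
throttle_to(3306): rpm ← 3306
set_airspeed(41.49): V ← 41.49 m/s
adjust_throttle(-1669): rpm ← 3306 -1669 = 1637
throttle_to(5597): rpm ← 5597
throttle_to(5908): rpm ← 5908
throttle_to(11184): rpm ← 11184
adjust_airspeed(+15.92): V ← 41.49 +15.92 = 57.41 m/s
final state: V = 57.41 m/s, rpm = 11184 → n = rpm/60 = 186.400000 rev/s
target J* = 0.9426; solve J* = V/(n·D) for n: n = V/(J*·D) = 57.41/(0.9426 × 1.151) = 52.915730 rev/s
rpm = 60·n = 3174.943771

rpm = 3174.94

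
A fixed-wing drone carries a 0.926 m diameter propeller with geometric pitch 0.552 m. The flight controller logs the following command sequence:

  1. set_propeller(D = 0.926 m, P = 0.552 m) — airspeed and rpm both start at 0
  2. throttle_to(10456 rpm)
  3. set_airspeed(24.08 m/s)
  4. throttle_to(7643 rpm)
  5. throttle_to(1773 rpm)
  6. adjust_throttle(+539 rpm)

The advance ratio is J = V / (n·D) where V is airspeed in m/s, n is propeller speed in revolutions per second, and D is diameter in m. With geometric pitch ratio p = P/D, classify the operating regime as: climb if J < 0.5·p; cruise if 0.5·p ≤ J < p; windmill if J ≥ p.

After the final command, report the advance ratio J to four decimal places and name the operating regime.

J = 0.6749, regime = windmill

set_propeller: D = 0.926 m, P = 0.552 m (p = P/D = 0.596112); state ← (V=0, rpm=0)
throttle_to(10456): rpm ← 10456
set_airspeed(24.08): V ← 24.08 m/s
throttle_to(7643): rpm ← 7643
throttle_to(1773): rpm ← 1773
adjust_throttle(+539): rpm ← 1773 +539 = 2312
final state: V = 24.08 m/s, rpm = 2312 → n = rpm/60 = 38.533333 rev/s
J = V / (n·D) = 24.08 / (38.533333 × 0.926) = 0.674853
regime bands: climb J<0.2981 | cruise [0.2981, 0.5961) | windmill J≥0.5961
J = 0.6749 → windmill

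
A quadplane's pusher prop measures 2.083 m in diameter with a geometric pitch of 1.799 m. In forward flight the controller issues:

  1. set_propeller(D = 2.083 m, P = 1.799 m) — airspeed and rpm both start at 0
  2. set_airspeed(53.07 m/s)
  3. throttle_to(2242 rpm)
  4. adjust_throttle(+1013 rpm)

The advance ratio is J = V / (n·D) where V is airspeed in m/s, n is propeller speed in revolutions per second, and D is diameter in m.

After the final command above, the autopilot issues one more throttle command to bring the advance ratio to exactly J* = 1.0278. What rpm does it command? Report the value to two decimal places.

set_propeller: D = 2.083 m, P = 1.799 m (p = P/D = 0.863658); state ← (V=0, rpm=0)
set_airspeed(53.07): V ← 53.07 m/s
throttle_to(2242): rpm ← 2242
adjust_throttle(+1013): rpm ← 2242 +1013 = 3255
final state: V = 53.07 m/s, rpm = 3255 → n = rpm/60 = 54.250000 rev/s
target J* = 1.0278; solve J* = V/(n·D) for n: n = V/(J*·D) = 53.07/(1.0278 × 2.083) = 24.788555 rev/s
rpm = 60·n = 1487.313277

rpm = 1487.31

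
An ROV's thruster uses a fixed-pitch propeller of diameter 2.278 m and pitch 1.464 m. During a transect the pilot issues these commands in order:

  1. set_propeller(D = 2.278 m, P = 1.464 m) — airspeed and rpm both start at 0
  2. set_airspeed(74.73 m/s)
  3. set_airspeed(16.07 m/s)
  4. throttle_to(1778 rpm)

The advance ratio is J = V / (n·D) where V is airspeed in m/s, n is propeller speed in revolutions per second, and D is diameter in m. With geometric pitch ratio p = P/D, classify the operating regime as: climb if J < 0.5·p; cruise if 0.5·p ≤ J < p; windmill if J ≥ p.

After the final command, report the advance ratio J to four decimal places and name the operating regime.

set_propeller: D = 2.278 m, P = 1.464 m (p = P/D = 0.642669); state ← (V=0, rpm=0)
set_airspeed(74.73): V ← 74.73 m/s
set_airspeed(16.07): V ← 16.07 m/s
throttle_to(1778): rpm ← 1778
final state: V = 16.07 m/s, rpm = 1778 → n = rpm/60 = 29.633333 rev/s
J = V / (n·D) = 16.07 / (29.633333 × 2.278) = 0.238057
regime bands: climb J<0.3213 | cruise [0.3213, 0.6427) | windmill J≥0.6427
J = 0.2381 → climb

J = 0.2381, regime = climb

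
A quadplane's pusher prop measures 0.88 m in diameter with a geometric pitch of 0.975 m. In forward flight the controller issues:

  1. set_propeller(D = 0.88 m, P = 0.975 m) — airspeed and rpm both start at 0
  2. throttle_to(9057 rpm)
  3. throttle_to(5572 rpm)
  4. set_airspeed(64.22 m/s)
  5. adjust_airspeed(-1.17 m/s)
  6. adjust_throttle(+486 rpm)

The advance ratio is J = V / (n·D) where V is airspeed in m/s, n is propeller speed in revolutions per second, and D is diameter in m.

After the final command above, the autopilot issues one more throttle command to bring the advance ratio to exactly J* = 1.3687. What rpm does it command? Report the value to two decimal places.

set_propeller: D = 0.88 m, P = 0.975 m (p = P/D = 1.107955); state ← (V=0, rpm=0)
throttle_to(9057): rpm ← 9057
throttle_to(5572): rpm ← 5572
set_airspeed(64.22): V ← 64.22 m/s
adjust_airspeed(-1.17): V ← 64.22 -1.17 = 63.05 m/s
adjust_throttle(+486): rpm ← 5572 +486 = 6058
final state: V = 63.05 m/s, rpm = 6058 → n = rpm/60 = 100.966667 rev/s
target J* = 1.3687; solve J* = V/(n·D) for n: n = V/(J*·D) = 63.05/(1.3687 × 0.88) = 52.347284 rev/s
rpm = 60·n = 3140.837025

rpm = 3140.84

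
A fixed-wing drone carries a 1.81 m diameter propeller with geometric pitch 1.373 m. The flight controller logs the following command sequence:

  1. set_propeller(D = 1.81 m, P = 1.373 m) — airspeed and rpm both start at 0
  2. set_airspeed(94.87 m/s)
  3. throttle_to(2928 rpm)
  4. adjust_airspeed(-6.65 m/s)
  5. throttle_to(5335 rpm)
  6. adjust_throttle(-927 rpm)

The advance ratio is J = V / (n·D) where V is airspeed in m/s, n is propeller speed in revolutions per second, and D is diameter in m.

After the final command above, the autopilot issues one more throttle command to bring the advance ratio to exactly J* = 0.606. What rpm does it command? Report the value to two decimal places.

rpm = 4825.78

set_propeller: D = 1.81 m, P = 1.373 m (p = P/D = 0.758564); state ← (V=0, rpm=0)
set_airspeed(94.87): V ← 94.87 m/s
throttle_to(2928): rpm ← 2928
adjust_airspeed(-6.65): V ← 94.87 -6.65 = 88.22 m/s
throttle_to(5335): rpm ← 5335
adjust_throttle(-927): rpm ← 5335 -927 = 4408
final state: V = 88.22 m/s, rpm = 4408 → n = rpm/60 = 73.466667 rev/s
target J* = 0.606; solve J* = V/(n·D) for n: n = V/(J*·D) = 88.22/(0.606 × 1.81) = 80.429590 rev/s
rpm = 60·n = 4825.775395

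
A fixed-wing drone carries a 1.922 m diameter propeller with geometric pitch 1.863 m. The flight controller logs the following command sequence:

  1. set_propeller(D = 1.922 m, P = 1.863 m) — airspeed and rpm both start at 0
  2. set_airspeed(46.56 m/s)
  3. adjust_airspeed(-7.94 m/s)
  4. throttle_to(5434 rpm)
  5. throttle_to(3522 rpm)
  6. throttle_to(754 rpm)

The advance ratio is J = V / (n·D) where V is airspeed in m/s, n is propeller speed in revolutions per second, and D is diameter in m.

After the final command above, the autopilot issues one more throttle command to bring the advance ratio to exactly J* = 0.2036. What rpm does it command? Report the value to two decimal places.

set_propeller: D = 1.922 m, P = 1.863 m (p = P/D = 0.969303); state ← (V=0, rpm=0)
set_airspeed(46.56): V ← 46.56 m/s
adjust_airspeed(-7.94): V ← 46.56 -7.94 = 38.62 m/s
throttle_to(5434): rpm ← 5434
throttle_to(3522): rpm ← 3522
throttle_to(754): rpm ← 754
final state: V = 38.62 m/s, rpm = 754 → n = rpm/60 = 12.566667 rev/s
target J* = 0.2036; solve J* = V/(n·D) for n: n = V/(J*·D) = 38.62/(0.2036 × 1.922) = 98.691810 rev/s
rpm = 60·n = 5921.508579

rpm = 5921.51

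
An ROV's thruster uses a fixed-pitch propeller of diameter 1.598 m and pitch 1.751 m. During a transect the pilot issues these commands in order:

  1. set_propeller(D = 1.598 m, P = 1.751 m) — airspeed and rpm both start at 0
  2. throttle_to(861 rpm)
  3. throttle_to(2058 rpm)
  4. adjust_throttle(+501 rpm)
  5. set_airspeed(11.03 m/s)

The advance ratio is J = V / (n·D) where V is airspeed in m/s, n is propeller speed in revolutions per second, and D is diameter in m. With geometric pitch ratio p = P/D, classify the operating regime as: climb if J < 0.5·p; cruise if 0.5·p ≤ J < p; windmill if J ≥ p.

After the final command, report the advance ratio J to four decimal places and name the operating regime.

set_propeller: D = 1.598 m, P = 1.751 m (p = P/D = 1.095745); state ← (V=0, rpm=0)
throttle_to(861): rpm ← 861
throttle_to(2058): rpm ← 2058
adjust_throttle(+501): rpm ← 2058 +501 = 2559
set_airspeed(11.03): V ← 11.03 m/s
final state: V = 11.03 m/s, rpm = 2559 → n = rpm/60 = 42.650000 rev/s
J = V / (n·D) = 11.03 / (42.650000 × 1.598) = 0.161838
regime bands: climb J<0.5479 | cruise [0.5479, 1.0957) | windmill J≥1.0957
J = 0.1618 → climb

J = 0.1618, regime = climb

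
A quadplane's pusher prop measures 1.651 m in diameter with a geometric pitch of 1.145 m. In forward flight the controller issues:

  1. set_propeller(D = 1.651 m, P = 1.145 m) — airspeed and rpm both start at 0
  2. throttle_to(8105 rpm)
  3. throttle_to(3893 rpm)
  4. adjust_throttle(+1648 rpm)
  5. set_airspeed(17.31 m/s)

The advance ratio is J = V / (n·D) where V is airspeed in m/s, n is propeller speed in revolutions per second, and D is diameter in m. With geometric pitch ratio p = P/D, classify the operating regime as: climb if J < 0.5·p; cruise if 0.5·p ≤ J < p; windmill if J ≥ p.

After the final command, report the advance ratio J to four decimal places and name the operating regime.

J = 0.1135, regime = climb

set_propeller: D = 1.651 m, P = 1.145 m (p = P/D = 0.693519); state ← (V=0, rpm=0)
throttle_to(8105): rpm ← 8105
throttle_to(3893): rpm ← 3893
adjust_throttle(+1648): rpm ← 3893 +1648 = 5541
set_airspeed(17.31): V ← 17.31 m/s
final state: V = 17.31 m/s, rpm = 5541 → n = rpm/60 = 92.350000 rev/s
J = V / (n·D) = 17.31 / (92.350000 × 1.651) = 0.113531
regime bands: climb J<0.3468 | cruise [0.3468, 0.6935) | windmill J≥0.6935
J = 0.1135 → climb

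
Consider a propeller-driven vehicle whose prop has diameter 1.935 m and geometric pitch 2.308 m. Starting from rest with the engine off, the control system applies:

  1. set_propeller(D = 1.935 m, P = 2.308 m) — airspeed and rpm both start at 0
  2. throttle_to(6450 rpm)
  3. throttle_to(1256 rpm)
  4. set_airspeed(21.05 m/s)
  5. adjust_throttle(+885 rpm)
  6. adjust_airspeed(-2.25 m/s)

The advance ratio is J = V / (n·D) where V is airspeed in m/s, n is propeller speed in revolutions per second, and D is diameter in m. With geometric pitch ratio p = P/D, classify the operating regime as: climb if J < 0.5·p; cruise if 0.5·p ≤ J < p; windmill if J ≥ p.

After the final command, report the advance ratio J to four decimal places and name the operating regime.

set_propeller: D = 1.935 m, P = 2.308 m (p = P/D = 1.192765); state ← (V=0, rpm=0)
throttle_to(6450): rpm ← 6450
throttle_to(1256): rpm ← 1256
set_airspeed(21.05): V ← 21.05 m/s
adjust_throttle(+885): rpm ← 1256 +885 = 2141
adjust_airspeed(-2.25): V ← 21.05 -2.25 = 18.8 m/s
final state: V = 18.8 m/s, rpm = 2141 → n = rpm/60 = 35.683333 rev/s
J = V / (n·D) = 18.8 / (35.683333 × 1.935) = 0.272277
regime bands: climb J<0.5964 | cruise [0.5964, 1.1928) | windmill J≥1.1928
J = 0.2723 → climb

J = 0.2723, regime = climb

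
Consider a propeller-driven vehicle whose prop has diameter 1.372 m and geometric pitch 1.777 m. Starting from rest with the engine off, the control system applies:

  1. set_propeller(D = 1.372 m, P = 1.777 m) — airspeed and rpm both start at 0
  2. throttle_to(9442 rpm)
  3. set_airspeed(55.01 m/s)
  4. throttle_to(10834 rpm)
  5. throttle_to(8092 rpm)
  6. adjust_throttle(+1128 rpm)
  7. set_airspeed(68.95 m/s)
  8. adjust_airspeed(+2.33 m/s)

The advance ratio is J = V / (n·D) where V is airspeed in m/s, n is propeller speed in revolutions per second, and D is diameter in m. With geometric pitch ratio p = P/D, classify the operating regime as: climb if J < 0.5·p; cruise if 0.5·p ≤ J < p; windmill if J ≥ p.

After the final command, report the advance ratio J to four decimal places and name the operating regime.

set_propeller: D = 1.372 m, P = 1.777 m (p = P/D = 1.295190); state ← (V=0, rpm=0)
throttle_to(9442): rpm ← 9442
set_airspeed(55.01): V ← 55.01 m/s
throttle_to(10834): rpm ← 10834
throttle_to(8092): rpm ← 8092
adjust_throttle(+1128): rpm ← 8092 +1128 = 9220
set_airspeed(68.95): V ← 68.95 m/s
adjust_airspeed(+2.33): V ← 68.95 +2.33 = 71.28 m/s
final state: V = 71.28 m/s, rpm = 9220 → n = rpm/60 = 153.666667 rev/s
J = V / (n·D) = 71.28 / (153.666667 × 1.372) = 0.338091
regime bands: climb J<0.6476 | cruise [0.6476, 1.2952) | windmill J≥1.2952
J = 0.3381 → climb

J = 0.3381, regime = climb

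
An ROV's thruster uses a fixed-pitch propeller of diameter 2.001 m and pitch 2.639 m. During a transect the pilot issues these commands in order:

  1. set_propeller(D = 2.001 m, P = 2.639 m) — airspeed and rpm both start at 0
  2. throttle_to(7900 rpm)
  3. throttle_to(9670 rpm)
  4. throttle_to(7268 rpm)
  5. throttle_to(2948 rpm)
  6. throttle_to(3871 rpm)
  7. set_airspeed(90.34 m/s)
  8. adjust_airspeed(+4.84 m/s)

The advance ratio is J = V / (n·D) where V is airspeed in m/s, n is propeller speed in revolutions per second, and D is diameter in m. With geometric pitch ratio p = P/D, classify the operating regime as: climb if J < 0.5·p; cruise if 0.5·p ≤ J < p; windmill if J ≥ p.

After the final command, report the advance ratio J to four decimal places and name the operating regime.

set_propeller: D = 2.001 m, P = 2.639 m (p = P/D = 1.318841); state ← (V=0, rpm=0)
throttle_to(7900): rpm ← 7900
throttle_to(9670): rpm ← 9670
throttle_to(7268): rpm ← 7268
throttle_to(2948): rpm ← 2948
throttle_to(3871): rpm ← 3871
set_airspeed(90.34): V ← 90.34 m/s
adjust_airspeed(+4.84): V ← 90.34 +4.84 = 95.18 m/s
final state: V = 95.18 m/s, rpm = 3871 → n = rpm/60 = 64.516667 rev/s
J = V / (n·D) = 95.18 / (64.516667 × 2.001) = 0.737270
regime bands: climb J<0.6594 | cruise [0.6594, 1.3188) | windmill J≥1.3188
J = 0.7373 → cruise

J = 0.7373, regime = cruise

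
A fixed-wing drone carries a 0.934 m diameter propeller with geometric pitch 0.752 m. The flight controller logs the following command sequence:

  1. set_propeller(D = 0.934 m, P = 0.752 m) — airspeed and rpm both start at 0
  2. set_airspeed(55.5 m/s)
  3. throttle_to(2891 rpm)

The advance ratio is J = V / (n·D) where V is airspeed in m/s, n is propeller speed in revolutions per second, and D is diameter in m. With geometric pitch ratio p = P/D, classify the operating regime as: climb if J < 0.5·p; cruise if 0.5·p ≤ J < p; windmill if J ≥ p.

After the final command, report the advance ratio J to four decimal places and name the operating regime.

set_propeller: D = 0.934 m, P = 0.752 m (p = P/D = 0.805139); state ← (V=0, rpm=0)
set_airspeed(55.5): V ← 55.5 m/s
throttle_to(2891): rpm ← 2891
final state: V = 55.5 m/s, rpm = 2891 → n = rpm/60 = 48.183333 rev/s
J = V / (n·D) = 55.5 / (48.183333 × 0.934) = 1.233245
regime bands: climb J<0.4026 | cruise [0.4026, 0.8051) | windmill J≥0.8051
J = 1.2332 → windmill

J = 1.2332, regime = windmill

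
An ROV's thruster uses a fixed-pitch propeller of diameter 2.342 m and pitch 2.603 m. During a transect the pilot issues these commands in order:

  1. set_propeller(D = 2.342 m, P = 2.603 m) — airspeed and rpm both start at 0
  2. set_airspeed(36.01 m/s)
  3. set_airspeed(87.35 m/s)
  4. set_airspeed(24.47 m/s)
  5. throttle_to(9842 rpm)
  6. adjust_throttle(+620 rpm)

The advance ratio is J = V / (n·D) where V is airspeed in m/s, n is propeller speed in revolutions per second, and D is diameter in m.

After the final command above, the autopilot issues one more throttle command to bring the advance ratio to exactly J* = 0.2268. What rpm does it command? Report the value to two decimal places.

set_propeller: D = 2.342 m, P = 2.603 m (p = P/D = 1.111443); state ← (V=0, rpm=0)
set_airspeed(36.01): V ← 36.01 m/s
set_airspeed(87.35): V ← 87.35 m/s
set_airspeed(24.47): V ← 24.47 m/s
throttle_to(9842): rpm ← 9842
adjust_throttle(+620): rpm ← 9842 +620 = 10462
final state: V = 24.47 m/s, rpm = 10462 → n = rpm/60 = 174.366667 rev/s
target J* = 0.2268; solve J* = V/(n·D) for n: n = V/(J*·D) = 24.47/(0.2268 × 2.342) = 46.068495 rev/s
rpm = 60·n = 2764.109724

rpm = 2764.11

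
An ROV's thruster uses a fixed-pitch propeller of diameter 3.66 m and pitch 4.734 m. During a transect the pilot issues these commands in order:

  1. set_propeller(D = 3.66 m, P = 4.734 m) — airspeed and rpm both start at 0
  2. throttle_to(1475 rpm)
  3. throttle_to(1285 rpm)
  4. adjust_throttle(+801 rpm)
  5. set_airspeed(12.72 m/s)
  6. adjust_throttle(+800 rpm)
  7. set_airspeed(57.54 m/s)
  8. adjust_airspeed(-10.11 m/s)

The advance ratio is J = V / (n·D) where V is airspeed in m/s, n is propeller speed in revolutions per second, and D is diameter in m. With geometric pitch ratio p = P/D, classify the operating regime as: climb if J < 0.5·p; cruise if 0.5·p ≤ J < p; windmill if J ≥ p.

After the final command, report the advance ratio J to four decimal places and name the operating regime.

set_propeller: D = 3.66 m, P = 4.734 m (p = P/D = 1.293443); state ← (V=0, rpm=0)
throttle_to(1475): rpm ← 1475
throttle_to(1285): rpm ← 1285
adjust_throttle(+801): rpm ← 1285 +801 = 2086
set_airspeed(12.72): V ← 12.72 m/s
adjust_throttle(+800): rpm ← 2086 +800 = 2886
set_airspeed(57.54): V ← 57.54 m/s
adjust_airspeed(-10.11): V ← 57.54 -10.11 = 47.43 m/s
final state: V = 47.43 m/s, rpm = 2886 → n = rpm/60 = 48.100000 rev/s
J = V / (n·D) = 47.43 / (48.100000 × 3.66) = 0.269418
regime bands: climb J<0.6467 | cruise [0.6467, 1.2934) | windmill J≥1.2934
J = 0.2694 → climb

J = 0.2694, regime = climb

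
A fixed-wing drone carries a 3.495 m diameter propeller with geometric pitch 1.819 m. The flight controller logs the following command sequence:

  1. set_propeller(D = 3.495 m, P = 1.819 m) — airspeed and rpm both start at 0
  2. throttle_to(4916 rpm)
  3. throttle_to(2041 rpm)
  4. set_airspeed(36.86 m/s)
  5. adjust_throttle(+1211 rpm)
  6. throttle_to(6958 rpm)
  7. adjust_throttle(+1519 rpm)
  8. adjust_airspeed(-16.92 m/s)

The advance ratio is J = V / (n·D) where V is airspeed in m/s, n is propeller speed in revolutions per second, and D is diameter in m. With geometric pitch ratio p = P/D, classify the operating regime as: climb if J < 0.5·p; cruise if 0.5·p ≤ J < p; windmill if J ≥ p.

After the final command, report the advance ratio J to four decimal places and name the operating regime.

set_propeller: D = 3.495 m, P = 1.819 m (p = P/D = 0.520458); state ← (V=0, rpm=0)
throttle_to(4916): rpm ← 4916
throttle_to(2041): rpm ← 2041
set_airspeed(36.86): V ← 36.86 m/s
adjust_throttle(+1211): rpm ← 2041 +1211 = 3252
throttle_to(6958): rpm ← 6958
adjust_throttle(+1519): rpm ← 6958 +1519 = 8477
adjust_airspeed(-16.92): V ← 36.86 -16.92 = 19.94 m/s
final state: V = 19.94 m/s, rpm = 8477 → n = rpm/60 = 141.283333 rev/s
J = V / (n·D) = 19.94 / (141.283333 × 3.495) = 0.040382
regime bands: climb J<0.2602 | cruise [0.2602, 0.5205) | windmill J≥0.5205
J = 0.0404 → climb

J = 0.0404, regime = climb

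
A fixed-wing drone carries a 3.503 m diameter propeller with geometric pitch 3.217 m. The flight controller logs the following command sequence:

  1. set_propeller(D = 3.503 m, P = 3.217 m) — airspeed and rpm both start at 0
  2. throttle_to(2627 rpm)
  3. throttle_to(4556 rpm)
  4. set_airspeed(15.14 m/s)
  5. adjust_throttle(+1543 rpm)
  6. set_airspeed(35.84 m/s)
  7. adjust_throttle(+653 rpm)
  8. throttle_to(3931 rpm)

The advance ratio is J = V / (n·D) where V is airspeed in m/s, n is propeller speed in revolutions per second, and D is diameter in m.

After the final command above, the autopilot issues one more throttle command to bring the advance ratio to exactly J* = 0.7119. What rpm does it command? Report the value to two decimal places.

set_propeller: D = 3.503 m, P = 3.217 m (p = P/D = 0.918356); state ← (V=0, rpm=0)
throttle_to(2627): rpm ← 2627
throttle_to(4556): rpm ← 4556
set_airspeed(15.14): V ← 15.14 m/s
adjust_throttle(+1543): rpm ← 4556 +1543 = 6099
set_airspeed(35.84): V ← 35.84 m/s
adjust_throttle(+653): rpm ← 6099 +653 = 6752
throttle_to(3931): rpm ← 3931
final state: V = 35.84 m/s, rpm = 3931 → n = rpm/60 = 65.516667 rev/s
target J* = 0.7119; solve J* = V/(n·D) for n: n = V/(J*·D) = 35.84/(0.7119 × 3.503) = 14.371724 rev/s
rpm = 60·n = 862.303445

rpm = 862.30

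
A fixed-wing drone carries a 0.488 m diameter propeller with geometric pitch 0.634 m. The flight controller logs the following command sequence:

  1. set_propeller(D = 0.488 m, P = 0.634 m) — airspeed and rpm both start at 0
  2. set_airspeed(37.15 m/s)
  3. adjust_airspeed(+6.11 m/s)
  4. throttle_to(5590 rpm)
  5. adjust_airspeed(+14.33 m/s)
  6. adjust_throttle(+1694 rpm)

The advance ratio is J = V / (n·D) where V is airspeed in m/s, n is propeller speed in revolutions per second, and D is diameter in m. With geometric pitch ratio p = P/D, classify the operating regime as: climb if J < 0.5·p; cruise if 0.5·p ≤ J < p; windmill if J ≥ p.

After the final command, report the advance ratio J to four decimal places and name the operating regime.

J = 0.9721, regime = cruise

set_propeller: D = 0.488 m, P = 0.634 m (p = P/D = 1.299180); state ← (V=0, rpm=0)
set_airspeed(37.15): V ← 37.15 m/s
adjust_airspeed(+6.11): V ← 37.15 +6.11 = 43.26 m/s
throttle_to(5590): rpm ← 5590
adjust_airspeed(+14.33): V ← 43.26 +14.33 = 57.59 m/s
adjust_throttle(+1694): rpm ← 5590 +1694 = 7284
final state: V = 57.59 m/s, rpm = 7284 → n = rpm/60 = 121.400000 rev/s
J = V / (n·D) = 57.59 / (121.400000 × 0.488) = 0.972095
regime bands: climb J<0.6496 | cruise [0.6496, 1.2992) | windmill J≥1.2992
J = 0.9721 → cruise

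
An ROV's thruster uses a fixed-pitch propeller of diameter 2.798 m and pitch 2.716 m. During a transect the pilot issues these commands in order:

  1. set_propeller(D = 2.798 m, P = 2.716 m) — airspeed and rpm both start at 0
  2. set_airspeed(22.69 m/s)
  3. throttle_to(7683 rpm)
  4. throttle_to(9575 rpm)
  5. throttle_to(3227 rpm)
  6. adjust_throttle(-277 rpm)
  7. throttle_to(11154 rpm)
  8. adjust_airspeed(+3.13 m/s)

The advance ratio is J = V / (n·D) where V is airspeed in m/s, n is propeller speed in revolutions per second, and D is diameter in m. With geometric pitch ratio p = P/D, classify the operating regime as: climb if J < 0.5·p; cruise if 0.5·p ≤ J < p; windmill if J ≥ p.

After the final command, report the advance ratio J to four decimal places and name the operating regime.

set_propeller: D = 2.798 m, P = 2.716 m (p = P/D = 0.970693); state ← (V=0, rpm=0)
set_airspeed(22.69): V ← 22.69 m/s
throttle_to(7683): rpm ← 7683
throttle_to(9575): rpm ← 9575
throttle_to(3227): rpm ← 3227
adjust_throttle(-277): rpm ← 3227 -277 = 2950
throttle_to(11154): rpm ← 11154
adjust_airspeed(+3.13): V ← 22.69 +3.13 = 25.82 m/s
final state: V = 25.82 m/s, rpm = 11154 → n = rpm/60 = 185.900000 rev/s
J = V / (n·D) = 25.82 / (185.900000 × 2.798) = 0.049640
regime bands: climb J<0.4853 | cruise [0.4853, 0.9707) | windmill J≥0.9707
J = 0.0496 → climb

J = 0.0496, regime = climb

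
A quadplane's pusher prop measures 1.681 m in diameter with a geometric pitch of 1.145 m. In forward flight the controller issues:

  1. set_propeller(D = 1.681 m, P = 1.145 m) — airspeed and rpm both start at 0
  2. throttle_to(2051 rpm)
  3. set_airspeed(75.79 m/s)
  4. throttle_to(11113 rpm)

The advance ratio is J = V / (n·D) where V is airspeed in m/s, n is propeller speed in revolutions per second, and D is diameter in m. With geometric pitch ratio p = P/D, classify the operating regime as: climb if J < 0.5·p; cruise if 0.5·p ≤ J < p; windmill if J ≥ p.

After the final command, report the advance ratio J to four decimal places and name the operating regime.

J = 0.2434, regime = climb

set_propeller: D = 1.681 m, P = 1.145 m (p = P/D = 0.681142); state ← (V=0, rpm=0)
throttle_to(2051): rpm ← 2051
set_airspeed(75.79): V ← 75.79 m/s
throttle_to(11113): rpm ← 11113
final state: V = 75.79 m/s, rpm = 11113 → n = rpm/60 = 185.216667 rev/s
J = V / (n·D) = 75.79 / (185.216667 × 1.681) = 0.243424
regime bands: climb J<0.3406 | cruise [0.3406, 0.6811) | windmill J≥0.6811
J = 0.2434 → climb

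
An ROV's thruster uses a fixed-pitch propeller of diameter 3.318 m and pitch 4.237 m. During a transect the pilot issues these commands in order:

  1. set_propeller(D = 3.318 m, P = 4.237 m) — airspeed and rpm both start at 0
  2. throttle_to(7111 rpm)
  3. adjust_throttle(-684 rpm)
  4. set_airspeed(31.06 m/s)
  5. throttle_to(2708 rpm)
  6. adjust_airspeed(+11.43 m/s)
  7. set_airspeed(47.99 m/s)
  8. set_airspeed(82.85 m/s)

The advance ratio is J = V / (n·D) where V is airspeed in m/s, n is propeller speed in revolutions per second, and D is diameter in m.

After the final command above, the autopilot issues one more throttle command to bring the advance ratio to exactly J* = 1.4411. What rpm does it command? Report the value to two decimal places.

rpm = 1039.62

set_propeller: D = 3.318 m, P = 4.237 m (p = P/D = 1.276974); state ← (V=0, rpm=0)
throttle_to(7111): rpm ← 7111
adjust_throttle(-684): rpm ← 7111 -684 = 6427
set_airspeed(31.06): V ← 31.06 m/s
throttle_to(2708): rpm ← 2708
adjust_airspeed(+11.43): V ← 31.06 +11.43 = 42.49 m/s
set_airspeed(47.99): V ← 47.99 m/s
set_airspeed(82.85): V ← 82.85 m/s
final state: V = 82.85 m/s, rpm = 2708 → n = rpm/60 = 45.133333 rev/s
target J* = 1.4411; solve J* = V/(n·D) for n: n = V/(J*·D) = 82.85/(1.4411 × 3.318) = 17.326946 rev/s
rpm = 60·n = 1039.616738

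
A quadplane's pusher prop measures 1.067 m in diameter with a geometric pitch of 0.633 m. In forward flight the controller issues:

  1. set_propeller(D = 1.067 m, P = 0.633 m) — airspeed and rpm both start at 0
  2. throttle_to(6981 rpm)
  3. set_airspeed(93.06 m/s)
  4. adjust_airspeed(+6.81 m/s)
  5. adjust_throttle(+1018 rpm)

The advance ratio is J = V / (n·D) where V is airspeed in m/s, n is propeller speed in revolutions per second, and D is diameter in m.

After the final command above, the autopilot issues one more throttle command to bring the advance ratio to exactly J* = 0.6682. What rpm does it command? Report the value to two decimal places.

set_propeller: D = 1.067 m, P = 0.633 m (p = P/D = 0.593252); state ← (V=0, rpm=0)
throttle_to(6981): rpm ← 6981
set_airspeed(93.06): V ← 93.06 m/s
adjust_airspeed(+6.81): V ← 93.06 +6.81 = 99.87 m/s
adjust_throttle(+1018): rpm ← 6981 +1018 = 7999
final state: V = 99.87 m/s, rpm = 7999 → n = rpm/60 = 133.316667 rev/s
target J* = 0.6682; solve J* = V/(n·D) for n: n = V/(J*·D) = 99.87/(0.6682 × 1.067) = 140.076138 rev/s
rpm = 60·n = 8404.568275

rpm = 8404.57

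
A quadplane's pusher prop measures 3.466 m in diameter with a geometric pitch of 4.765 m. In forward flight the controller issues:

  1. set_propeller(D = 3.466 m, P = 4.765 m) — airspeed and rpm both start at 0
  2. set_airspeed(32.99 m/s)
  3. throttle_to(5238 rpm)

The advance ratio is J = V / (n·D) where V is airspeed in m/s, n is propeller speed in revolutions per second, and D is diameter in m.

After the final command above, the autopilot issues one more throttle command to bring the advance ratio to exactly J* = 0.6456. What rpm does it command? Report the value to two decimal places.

set_propeller: D = 3.466 m, P = 4.765 m (p = P/D = 1.374784); state ← (V=0, rpm=0)
set_airspeed(32.99): V ← 32.99 m/s
throttle_to(5238): rpm ← 5238
final state: V = 32.99 m/s, rpm = 5238 → n = rpm/60 = 87.300000 rev/s
target J* = 0.6456; solve J* = V/(n·D) for n: n = V/(J*·D) = 32.99/(0.6456 × 3.466) = 14.743148 rev/s
rpm = 60·n = 884.588901

rpm = 884.59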